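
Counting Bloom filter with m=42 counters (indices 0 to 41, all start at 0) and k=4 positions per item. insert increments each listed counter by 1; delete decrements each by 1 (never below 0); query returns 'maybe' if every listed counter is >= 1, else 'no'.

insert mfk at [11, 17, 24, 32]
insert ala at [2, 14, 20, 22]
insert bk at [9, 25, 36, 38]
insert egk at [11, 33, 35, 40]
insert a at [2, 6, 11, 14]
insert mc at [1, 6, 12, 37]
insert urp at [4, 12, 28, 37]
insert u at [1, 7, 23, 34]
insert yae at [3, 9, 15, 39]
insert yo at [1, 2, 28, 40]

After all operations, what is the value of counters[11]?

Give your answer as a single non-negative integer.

Answer: 3

Derivation:
Step 1: insert mfk at [11, 17, 24, 32] -> counters=[0,0,0,0,0,0,0,0,0,0,0,1,0,0,0,0,0,1,0,0,0,0,0,0,1,0,0,0,0,0,0,0,1,0,0,0,0,0,0,0,0,0]
Step 2: insert ala at [2, 14, 20, 22] -> counters=[0,0,1,0,0,0,0,0,0,0,0,1,0,0,1,0,0,1,0,0,1,0,1,0,1,0,0,0,0,0,0,0,1,0,0,0,0,0,0,0,0,0]
Step 3: insert bk at [9, 25, 36, 38] -> counters=[0,0,1,0,0,0,0,0,0,1,0,1,0,0,1,0,0,1,0,0,1,0,1,0,1,1,0,0,0,0,0,0,1,0,0,0,1,0,1,0,0,0]
Step 4: insert egk at [11, 33, 35, 40] -> counters=[0,0,1,0,0,0,0,0,0,1,0,2,0,0,1,0,0,1,0,0,1,0,1,0,1,1,0,0,0,0,0,0,1,1,0,1,1,0,1,0,1,0]
Step 5: insert a at [2, 6, 11, 14] -> counters=[0,0,2,0,0,0,1,0,0,1,0,3,0,0,2,0,0,1,0,0,1,0,1,0,1,1,0,0,0,0,0,0,1,1,0,1,1,0,1,0,1,0]
Step 6: insert mc at [1, 6, 12, 37] -> counters=[0,1,2,0,0,0,2,0,0,1,0,3,1,0,2,0,0,1,0,0,1,0,1,0,1,1,0,0,0,0,0,0,1,1,0,1,1,1,1,0,1,0]
Step 7: insert urp at [4, 12, 28, 37] -> counters=[0,1,2,0,1,0,2,0,0,1,0,3,2,0,2,0,0,1,0,0,1,0,1,0,1,1,0,0,1,0,0,0,1,1,0,1,1,2,1,0,1,0]
Step 8: insert u at [1, 7, 23, 34] -> counters=[0,2,2,0,1,0,2,1,0,1,0,3,2,0,2,0,0,1,0,0,1,0,1,1,1,1,0,0,1,0,0,0,1,1,1,1,1,2,1,0,1,0]
Step 9: insert yae at [3, 9, 15, 39] -> counters=[0,2,2,1,1,0,2,1,0,2,0,3,2,0,2,1,0,1,0,0,1,0,1,1,1,1,0,0,1,0,0,0,1,1,1,1,1,2,1,1,1,0]
Step 10: insert yo at [1, 2, 28, 40] -> counters=[0,3,3,1,1,0,2,1,0,2,0,3,2,0,2,1,0,1,0,0,1,0,1,1,1,1,0,0,2,0,0,0,1,1,1,1,1,2,1,1,2,0]
Final counters=[0,3,3,1,1,0,2,1,0,2,0,3,2,0,2,1,0,1,0,0,1,0,1,1,1,1,0,0,2,0,0,0,1,1,1,1,1,2,1,1,2,0] -> counters[11]=3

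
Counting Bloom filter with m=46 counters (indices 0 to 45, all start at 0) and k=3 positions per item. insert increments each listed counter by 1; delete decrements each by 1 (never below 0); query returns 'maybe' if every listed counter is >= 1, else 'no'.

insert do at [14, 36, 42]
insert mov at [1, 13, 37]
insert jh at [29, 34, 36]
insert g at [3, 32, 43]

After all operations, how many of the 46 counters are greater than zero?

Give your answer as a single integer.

Answer: 11

Derivation:
Step 1: insert do at [14, 36, 42] -> counters=[0,0,0,0,0,0,0,0,0,0,0,0,0,0,1,0,0,0,0,0,0,0,0,0,0,0,0,0,0,0,0,0,0,0,0,0,1,0,0,0,0,0,1,0,0,0]
Step 2: insert mov at [1, 13, 37] -> counters=[0,1,0,0,0,0,0,0,0,0,0,0,0,1,1,0,0,0,0,0,0,0,0,0,0,0,0,0,0,0,0,0,0,0,0,0,1,1,0,0,0,0,1,0,0,0]
Step 3: insert jh at [29, 34, 36] -> counters=[0,1,0,0,0,0,0,0,0,0,0,0,0,1,1,0,0,0,0,0,0,0,0,0,0,0,0,0,0,1,0,0,0,0,1,0,2,1,0,0,0,0,1,0,0,0]
Step 4: insert g at [3, 32, 43] -> counters=[0,1,0,1,0,0,0,0,0,0,0,0,0,1,1,0,0,0,0,0,0,0,0,0,0,0,0,0,0,1,0,0,1,0,1,0,2,1,0,0,0,0,1,1,0,0]
Final counters=[0,1,0,1,0,0,0,0,0,0,0,0,0,1,1,0,0,0,0,0,0,0,0,0,0,0,0,0,0,1,0,0,1,0,1,0,2,1,0,0,0,0,1,1,0,0] -> 11 nonzero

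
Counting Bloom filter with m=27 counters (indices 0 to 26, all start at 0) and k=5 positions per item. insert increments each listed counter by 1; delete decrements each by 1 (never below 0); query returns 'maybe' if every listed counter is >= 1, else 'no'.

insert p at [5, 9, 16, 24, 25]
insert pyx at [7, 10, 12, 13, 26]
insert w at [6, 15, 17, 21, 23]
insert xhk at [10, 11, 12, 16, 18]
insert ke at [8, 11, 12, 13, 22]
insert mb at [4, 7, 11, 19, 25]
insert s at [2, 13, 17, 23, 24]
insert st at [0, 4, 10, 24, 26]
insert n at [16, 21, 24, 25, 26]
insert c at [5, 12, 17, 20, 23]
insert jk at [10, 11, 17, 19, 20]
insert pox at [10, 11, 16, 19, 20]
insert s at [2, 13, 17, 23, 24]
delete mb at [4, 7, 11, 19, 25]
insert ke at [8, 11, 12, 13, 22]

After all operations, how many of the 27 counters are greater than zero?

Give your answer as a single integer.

Answer: 24

Derivation:
Step 1: insert p at [5, 9, 16, 24, 25] -> counters=[0,0,0,0,0,1,0,0,0,1,0,0,0,0,0,0,1,0,0,0,0,0,0,0,1,1,0]
Step 2: insert pyx at [7, 10, 12, 13, 26] -> counters=[0,0,0,0,0,1,0,1,0,1,1,0,1,1,0,0,1,0,0,0,0,0,0,0,1,1,1]
Step 3: insert w at [6, 15, 17, 21, 23] -> counters=[0,0,0,0,0,1,1,1,0,1,1,0,1,1,0,1,1,1,0,0,0,1,0,1,1,1,1]
Step 4: insert xhk at [10, 11, 12, 16, 18] -> counters=[0,0,0,0,0,1,1,1,0,1,2,1,2,1,0,1,2,1,1,0,0,1,0,1,1,1,1]
Step 5: insert ke at [8, 11, 12, 13, 22] -> counters=[0,0,0,0,0,1,1,1,1,1,2,2,3,2,0,1,2,1,1,0,0,1,1,1,1,1,1]
Step 6: insert mb at [4, 7, 11, 19, 25] -> counters=[0,0,0,0,1,1,1,2,1,1,2,3,3,2,0,1,2,1,1,1,0,1,1,1,1,2,1]
Step 7: insert s at [2, 13, 17, 23, 24] -> counters=[0,0,1,0,1,1,1,2,1,1,2,3,3,3,0,1,2,2,1,1,0,1,1,2,2,2,1]
Step 8: insert st at [0, 4, 10, 24, 26] -> counters=[1,0,1,0,2,1,1,2,1,1,3,3,3,3,0,1,2,2,1,1,0,1,1,2,3,2,2]
Step 9: insert n at [16, 21, 24, 25, 26] -> counters=[1,0,1,0,2,1,1,2,1,1,3,3,3,3,0,1,3,2,1,1,0,2,1,2,4,3,3]
Step 10: insert c at [5, 12, 17, 20, 23] -> counters=[1,0,1,0,2,2,1,2,1,1,3,3,4,3,0,1,3,3,1,1,1,2,1,3,4,3,3]
Step 11: insert jk at [10, 11, 17, 19, 20] -> counters=[1,0,1,0,2,2,1,2,1,1,4,4,4,3,0,1,3,4,1,2,2,2,1,3,4,3,3]
Step 12: insert pox at [10, 11, 16, 19, 20] -> counters=[1,0,1,0,2,2,1,2,1,1,5,5,4,3,0,1,4,4,1,3,3,2,1,3,4,3,3]
Step 13: insert s at [2, 13, 17, 23, 24] -> counters=[1,0,2,0,2,2,1,2,1,1,5,5,4,4,0,1,4,5,1,3,3,2,1,4,5,3,3]
Step 14: delete mb at [4, 7, 11, 19, 25] -> counters=[1,0,2,0,1,2,1,1,1,1,5,4,4,4,0,1,4,5,1,2,3,2,1,4,5,2,3]
Step 15: insert ke at [8, 11, 12, 13, 22] -> counters=[1,0,2,0,1,2,1,1,2,1,5,5,5,5,0,1,4,5,1,2,3,2,2,4,5,2,3]
Final counters=[1,0,2,0,1,2,1,1,2,1,5,5,5,5,0,1,4,5,1,2,3,2,2,4,5,2,3] -> 24 nonzero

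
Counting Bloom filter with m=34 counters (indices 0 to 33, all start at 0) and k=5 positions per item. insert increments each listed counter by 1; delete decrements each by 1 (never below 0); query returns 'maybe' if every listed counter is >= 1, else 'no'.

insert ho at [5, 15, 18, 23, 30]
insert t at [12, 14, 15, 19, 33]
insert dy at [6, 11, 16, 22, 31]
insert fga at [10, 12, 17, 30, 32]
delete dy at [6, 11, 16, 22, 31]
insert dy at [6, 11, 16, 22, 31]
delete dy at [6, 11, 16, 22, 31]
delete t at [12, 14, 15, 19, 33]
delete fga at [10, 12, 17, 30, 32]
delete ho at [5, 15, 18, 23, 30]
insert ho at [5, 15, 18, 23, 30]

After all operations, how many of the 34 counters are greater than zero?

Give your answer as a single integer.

Answer: 5

Derivation:
Step 1: insert ho at [5, 15, 18, 23, 30] -> counters=[0,0,0,0,0,1,0,0,0,0,0,0,0,0,0,1,0,0,1,0,0,0,0,1,0,0,0,0,0,0,1,0,0,0]
Step 2: insert t at [12, 14, 15, 19, 33] -> counters=[0,0,0,0,0,1,0,0,0,0,0,0,1,0,1,2,0,0,1,1,0,0,0,1,0,0,0,0,0,0,1,0,0,1]
Step 3: insert dy at [6, 11, 16, 22, 31] -> counters=[0,0,0,0,0,1,1,0,0,0,0,1,1,0,1,2,1,0,1,1,0,0,1,1,0,0,0,0,0,0,1,1,0,1]
Step 4: insert fga at [10, 12, 17, 30, 32] -> counters=[0,0,0,0,0,1,1,0,0,0,1,1,2,0,1,2,1,1,1,1,0,0,1,1,0,0,0,0,0,0,2,1,1,1]
Step 5: delete dy at [6, 11, 16, 22, 31] -> counters=[0,0,0,0,0,1,0,0,0,0,1,0,2,0,1,2,0,1,1,1,0,0,0,1,0,0,0,0,0,0,2,0,1,1]
Step 6: insert dy at [6, 11, 16, 22, 31] -> counters=[0,0,0,0,0,1,1,0,0,0,1,1,2,0,1,2,1,1,1,1,0,0,1,1,0,0,0,0,0,0,2,1,1,1]
Step 7: delete dy at [6, 11, 16, 22, 31] -> counters=[0,0,0,0,0,1,0,0,0,0,1,0,2,0,1,2,0,1,1,1,0,0,0,1,0,0,0,0,0,0,2,0,1,1]
Step 8: delete t at [12, 14, 15, 19, 33] -> counters=[0,0,0,0,0,1,0,0,0,0,1,0,1,0,0,1,0,1,1,0,0,0,0,1,0,0,0,0,0,0,2,0,1,0]
Step 9: delete fga at [10, 12, 17, 30, 32] -> counters=[0,0,0,0,0,1,0,0,0,0,0,0,0,0,0,1,0,0,1,0,0,0,0,1,0,0,0,0,0,0,1,0,0,0]
Step 10: delete ho at [5, 15, 18, 23, 30] -> counters=[0,0,0,0,0,0,0,0,0,0,0,0,0,0,0,0,0,0,0,0,0,0,0,0,0,0,0,0,0,0,0,0,0,0]
Step 11: insert ho at [5, 15, 18, 23, 30] -> counters=[0,0,0,0,0,1,0,0,0,0,0,0,0,0,0,1,0,0,1,0,0,0,0,1,0,0,0,0,0,0,1,0,0,0]
Final counters=[0,0,0,0,0,1,0,0,0,0,0,0,0,0,0,1,0,0,1,0,0,0,0,1,0,0,0,0,0,0,1,0,0,0] -> 5 nonzero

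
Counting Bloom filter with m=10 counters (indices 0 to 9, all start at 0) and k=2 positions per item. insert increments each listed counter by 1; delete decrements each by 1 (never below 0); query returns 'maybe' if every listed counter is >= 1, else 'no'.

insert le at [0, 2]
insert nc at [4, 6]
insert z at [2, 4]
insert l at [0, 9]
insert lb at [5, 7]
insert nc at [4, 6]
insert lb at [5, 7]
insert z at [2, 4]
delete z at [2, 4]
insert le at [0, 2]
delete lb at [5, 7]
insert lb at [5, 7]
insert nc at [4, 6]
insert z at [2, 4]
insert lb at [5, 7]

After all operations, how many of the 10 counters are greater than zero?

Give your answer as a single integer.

Step 1: insert le at [0, 2] -> counters=[1,0,1,0,0,0,0,0,0,0]
Step 2: insert nc at [4, 6] -> counters=[1,0,1,0,1,0,1,0,0,0]
Step 3: insert z at [2, 4] -> counters=[1,0,2,0,2,0,1,0,0,0]
Step 4: insert l at [0, 9] -> counters=[2,0,2,0,2,0,1,0,0,1]
Step 5: insert lb at [5, 7] -> counters=[2,0,2,0,2,1,1,1,0,1]
Step 6: insert nc at [4, 6] -> counters=[2,0,2,0,3,1,2,1,0,1]
Step 7: insert lb at [5, 7] -> counters=[2,0,2,0,3,2,2,2,0,1]
Step 8: insert z at [2, 4] -> counters=[2,0,3,0,4,2,2,2,0,1]
Step 9: delete z at [2, 4] -> counters=[2,0,2,0,3,2,2,2,0,1]
Step 10: insert le at [0, 2] -> counters=[3,0,3,0,3,2,2,2,0,1]
Step 11: delete lb at [5, 7] -> counters=[3,0,3,0,3,1,2,1,0,1]
Step 12: insert lb at [5, 7] -> counters=[3,0,3,0,3,2,2,2,0,1]
Step 13: insert nc at [4, 6] -> counters=[3,0,3,0,4,2,3,2,0,1]
Step 14: insert z at [2, 4] -> counters=[3,0,4,0,5,2,3,2,0,1]
Step 15: insert lb at [5, 7] -> counters=[3,0,4,0,5,3,3,3,0,1]
Final counters=[3,0,4,0,5,3,3,3,0,1] -> 7 nonzero

Answer: 7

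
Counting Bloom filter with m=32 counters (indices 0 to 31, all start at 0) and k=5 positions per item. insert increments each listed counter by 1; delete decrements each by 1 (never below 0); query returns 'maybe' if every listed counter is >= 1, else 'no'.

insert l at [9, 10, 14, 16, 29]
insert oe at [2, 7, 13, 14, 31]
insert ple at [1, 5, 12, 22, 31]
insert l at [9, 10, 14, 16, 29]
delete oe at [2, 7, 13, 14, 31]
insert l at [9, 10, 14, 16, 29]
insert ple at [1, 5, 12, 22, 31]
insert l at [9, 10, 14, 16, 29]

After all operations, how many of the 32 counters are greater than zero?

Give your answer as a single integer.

Step 1: insert l at [9, 10, 14, 16, 29] -> counters=[0,0,0,0,0,0,0,0,0,1,1,0,0,0,1,0,1,0,0,0,0,0,0,0,0,0,0,0,0,1,0,0]
Step 2: insert oe at [2, 7, 13, 14, 31] -> counters=[0,0,1,0,0,0,0,1,0,1,1,0,0,1,2,0,1,0,0,0,0,0,0,0,0,0,0,0,0,1,0,1]
Step 3: insert ple at [1, 5, 12, 22, 31] -> counters=[0,1,1,0,0,1,0,1,0,1,1,0,1,1,2,0,1,0,0,0,0,0,1,0,0,0,0,0,0,1,0,2]
Step 4: insert l at [9, 10, 14, 16, 29] -> counters=[0,1,1,0,0,1,0,1,0,2,2,0,1,1,3,0,2,0,0,0,0,0,1,0,0,0,0,0,0,2,0,2]
Step 5: delete oe at [2, 7, 13, 14, 31] -> counters=[0,1,0,0,0,1,0,0,0,2,2,0,1,0,2,0,2,0,0,0,0,0,1,0,0,0,0,0,0,2,0,1]
Step 6: insert l at [9, 10, 14, 16, 29] -> counters=[0,1,0,0,0,1,0,0,0,3,3,0,1,0,3,0,3,0,0,0,0,0,1,0,0,0,0,0,0,3,0,1]
Step 7: insert ple at [1, 5, 12, 22, 31] -> counters=[0,2,0,0,0,2,0,0,0,3,3,0,2,0,3,0,3,0,0,0,0,0,2,0,0,0,0,0,0,3,0,2]
Step 8: insert l at [9, 10, 14, 16, 29] -> counters=[0,2,0,0,0,2,0,0,0,4,4,0,2,0,4,0,4,0,0,0,0,0,2,0,0,0,0,0,0,4,0,2]
Final counters=[0,2,0,0,0,2,0,0,0,4,4,0,2,0,4,0,4,0,0,0,0,0,2,0,0,0,0,0,0,4,0,2] -> 10 nonzero

Answer: 10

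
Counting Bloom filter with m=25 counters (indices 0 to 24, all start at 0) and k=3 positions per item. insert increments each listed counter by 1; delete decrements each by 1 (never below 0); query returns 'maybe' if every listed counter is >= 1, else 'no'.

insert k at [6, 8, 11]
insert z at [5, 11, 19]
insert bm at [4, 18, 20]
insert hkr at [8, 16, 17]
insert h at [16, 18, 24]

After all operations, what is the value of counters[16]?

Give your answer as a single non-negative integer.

Answer: 2

Derivation:
Step 1: insert k at [6, 8, 11] -> counters=[0,0,0,0,0,0,1,0,1,0,0,1,0,0,0,0,0,0,0,0,0,0,0,0,0]
Step 2: insert z at [5, 11, 19] -> counters=[0,0,0,0,0,1,1,0,1,0,0,2,0,0,0,0,0,0,0,1,0,0,0,0,0]
Step 3: insert bm at [4, 18, 20] -> counters=[0,0,0,0,1,1,1,0,1,0,0,2,0,0,0,0,0,0,1,1,1,0,0,0,0]
Step 4: insert hkr at [8, 16, 17] -> counters=[0,0,0,0,1,1,1,0,2,0,0,2,0,0,0,0,1,1,1,1,1,0,0,0,0]
Step 5: insert h at [16, 18, 24] -> counters=[0,0,0,0,1,1,1,0,2,0,0,2,0,0,0,0,2,1,2,1,1,0,0,0,1]
Final counters=[0,0,0,0,1,1,1,0,2,0,0,2,0,0,0,0,2,1,2,1,1,0,0,0,1] -> counters[16]=2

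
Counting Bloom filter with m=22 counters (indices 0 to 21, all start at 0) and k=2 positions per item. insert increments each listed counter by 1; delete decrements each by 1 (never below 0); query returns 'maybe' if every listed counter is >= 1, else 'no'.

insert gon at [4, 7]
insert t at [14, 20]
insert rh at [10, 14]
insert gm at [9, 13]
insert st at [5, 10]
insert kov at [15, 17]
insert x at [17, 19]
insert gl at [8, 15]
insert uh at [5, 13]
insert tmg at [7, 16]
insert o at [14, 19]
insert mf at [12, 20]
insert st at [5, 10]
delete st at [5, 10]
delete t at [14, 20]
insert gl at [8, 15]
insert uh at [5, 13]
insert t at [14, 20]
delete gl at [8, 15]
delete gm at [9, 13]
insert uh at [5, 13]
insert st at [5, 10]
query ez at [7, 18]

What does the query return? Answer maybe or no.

Step 1: insert gon at [4, 7] -> counters=[0,0,0,0,1,0,0,1,0,0,0,0,0,0,0,0,0,0,0,0,0,0]
Step 2: insert t at [14, 20] -> counters=[0,0,0,0,1,0,0,1,0,0,0,0,0,0,1,0,0,0,0,0,1,0]
Step 3: insert rh at [10, 14] -> counters=[0,0,0,0,1,0,0,1,0,0,1,0,0,0,2,0,0,0,0,0,1,0]
Step 4: insert gm at [9, 13] -> counters=[0,0,0,0,1,0,0,1,0,1,1,0,0,1,2,0,0,0,0,0,1,0]
Step 5: insert st at [5, 10] -> counters=[0,0,0,0,1,1,0,1,0,1,2,0,0,1,2,0,0,0,0,0,1,0]
Step 6: insert kov at [15, 17] -> counters=[0,0,0,0,1,1,0,1,0,1,2,0,0,1,2,1,0,1,0,0,1,0]
Step 7: insert x at [17, 19] -> counters=[0,0,0,0,1,1,0,1,0,1,2,0,0,1,2,1,0,2,0,1,1,0]
Step 8: insert gl at [8, 15] -> counters=[0,0,0,0,1,1,0,1,1,1,2,0,0,1,2,2,0,2,0,1,1,0]
Step 9: insert uh at [5, 13] -> counters=[0,0,0,0,1,2,0,1,1,1,2,0,0,2,2,2,0,2,0,1,1,0]
Step 10: insert tmg at [7, 16] -> counters=[0,0,0,0,1,2,0,2,1,1,2,0,0,2,2,2,1,2,0,1,1,0]
Step 11: insert o at [14, 19] -> counters=[0,0,0,0,1,2,0,2,1,1,2,0,0,2,3,2,1,2,0,2,1,0]
Step 12: insert mf at [12, 20] -> counters=[0,0,0,0,1,2,0,2,1,1,2,0,1,2,3,2,1,2,0,2,2,0]
Step 13: insert st at [5, 10] -> counters=[0,0,0,0,1,3,0,2,1,1,3,0,1,2,3,2,1,2,0,2,2,0]
Step 14: delete st at [5, 10] -> counters=[0,0,0,0,1,2,0,2,1,1,2,0,1,2,3,2,1,2,0,2,2,0]
Step 15: delete t at [14, 20] -> counters=[0,0,0,0,1,2,0,2,1,1,2,0,1,2,2,2,1,2,0,2,1,0]
Step 16: insert gl at [8, 15] -> counters=[0,0,0,0,1,2,0,2,2,1,2,0,1,2,2,3,1,2,0,2,1,0]
Step 17: insert uh at [5, 13] -> counters=[0,0,0,0,1,3,0,2,2,1,2,0,1,3,2,3,1,2,0,2,1,0]
Step 18: insert t at [14, 20] -> counters=[0,0,0,0,1,3,0,2,2,1,2,0,1,3,3,3,1,2,0,2,2,0]
Step 19: delete gl at [8, 15] -> counters=[0,0,0,0,1,3,0,2,1,1,2,0,1,3,3,2,1,2,0,2,2,0]
Step 20: delete gm at [9, 13] -> counters=[0,0,0,0,1,3,0,2,1,0,2,0,1,2,3,2,1,2,0,2,2,0]
Step 21: insert uh at [5, 13] -> counters=[0,0,0,0,1,4,0,2,1,0,2,0,1,3,3,2,1,2,0,2,2,0]
Step 22: insert st at [5, 10] -> counters=[0,0,0,0,1,5,0,2,1,0,3,0,1,3,3,2,1,2,0,2,2,0]
Query ez: check counters[7]=2 counters[18]=0 -> no

Answer: no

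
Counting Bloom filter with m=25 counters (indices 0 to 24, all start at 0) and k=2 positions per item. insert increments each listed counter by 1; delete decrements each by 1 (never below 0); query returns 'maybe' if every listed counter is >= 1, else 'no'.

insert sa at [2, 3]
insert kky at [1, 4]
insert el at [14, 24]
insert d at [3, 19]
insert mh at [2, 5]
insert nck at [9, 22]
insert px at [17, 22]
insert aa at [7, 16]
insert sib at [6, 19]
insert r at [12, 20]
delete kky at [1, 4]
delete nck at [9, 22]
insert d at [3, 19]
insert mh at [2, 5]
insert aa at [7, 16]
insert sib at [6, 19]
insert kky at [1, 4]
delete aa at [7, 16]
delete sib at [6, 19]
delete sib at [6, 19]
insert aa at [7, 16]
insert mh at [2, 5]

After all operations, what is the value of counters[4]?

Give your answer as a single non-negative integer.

Step 1: insert sa at [2, 3] -> counters=[0,0,1,1,0,0,0,0,0,0,0,0,0,0,0,0,0,0,0,0,0,0,0,0,0]
Step 2: insert kky at [1, 4] -> counters=[0,1,1,1,1,0,0,0,0,0,0,0,0,0,0,0,0,0,0,0,0,0,0,0,0]
Step 3: insert el at [14, 24] -> counters=[0,1,1,1,1,0,0,0,0,0,0,0,0,0,1,0,0,0,0,0,0,0,0,0,1]
Step 4: insert d at [3, 19] -> counters=[0,1,1,2,1,0,0,0,0,0,0,0,0,0,1,0,0,0,0,1,0,0,0,0,1]
Step 5: insert mh at [2, 5] -> counters=[0,1,2,2,1,1,0,0,0,0,0,0,0,0,1,0,0,0,0,1,0,0,0,0,1]
Step 6: insert nck at [9, 22] -> counters=[0,1,2,2,1,1,0,0,0,1,0,0,0,0,1,0,0,0,0,1,0,0,1,0,1]
Step 7: insert px at [17, 22] -> counters=[0,1,2,2,1,1,0,0,0,1,0,0,0,0,1,0,0,1,0,1,0,0,2,0,1]
Step 8: insert aa at [7, 16] -> counters=[0,1,2,2,1,1,0,1,0,1,0,0,0,0,1,0,1,1,0,1,0,0,2,0,1]
Step 9: insert sib at [6, 19] -> counters=[0,1,2,2,1,1,1,1,0,1,0,0,0,0,1,0,1,1,0,2,0,0,2,0,1]
Step 10: insert r at [12, 20] -> counters=[0,1,2,2,1,1,1,1,0,1,0,0,1,0,1,0,1,1,0,2,1,0,2,0,1]
Step 11: delete kky at [1, 4] -> counters=[0,0,2,2,0,1,1,1,0,1,0,0,1,0,1,0,1,1,0,2,1,0,2,0,1]
Step 12: delete nck at [9, 22] -> counters=[0,0,2,2,0,1,1,1,0,0,0,0,1,0,1,0,1,1,0,2,1,0,1,0,1]
Step 13: insert d at [3, 19] -> counters=[0,0,2,3,0,1,1,1,0,0,0,0,1,0,1,0,1,1,0,3,1,0,1,0,1]
Step 14: insert mh at [2, 5] -> counters=[0,0,3,3,0,2,1,1,0,0,0,0,1,0,1,0,1,1,0,3,1,0,1,0,1]
Step 15: insert aa at [7, 16] -> counters=[0,0,3,3,0,2,1,2,0,0,0,0,1,0,1,0,2,1,0,3,1,0,1,0,1]
Step 16: insert sib at [6, 19] -> counters=[0,0,3,3,0,2,2,2,0,0,0,0,1,0,1,0,2,1,0,4,1,0,1,0,1]
Step 17: insert kky at [1, 4] -> counters=[0,1,3,3,1,2,2,2,0,0,0,0,1,0,1,0,2,1,0,4,1,0,1,0,1]
Step 18: delete aa at [7, 16] -> counters=[0,1,3,3,1,2,2,1,0,0,0,0,1,0,1,0,1,1,0,4,1,0,1,0,1]
Step 19: delete sib at [6, 19] -> counters=[0,1,3,3,1,2,1,1,0,0,0,0,1,0,1,0,1,1,0,3,1,0,1,0,1]
Step 20: delete sib at [6, 19] -> counters=[0,1,3,3,1,2,0,1,0,0,0,0,1,0,1,0,1,1,0,2,1,0,1,0,1]
Step 21: insert aa at [7, 16] -> counters=[0,1,3,3,1,2,0,2,0,0,0,0,1,0,1,0,2,1,0,2,1,0,1,0,1]
Step 22: insert mh at [2, 5] -> counters=[0,1,4,3,1,3,0,2,0,0,0,0,1,0,1,0,2,1,0,2,1,0,1,0,1]
Final counters=[0,1,4,3,1,3,0,2,0,0,0,0,1,0,1,0,2,1,0,2,1,0,1,0,1] -> counters[4]=1

Answer: 1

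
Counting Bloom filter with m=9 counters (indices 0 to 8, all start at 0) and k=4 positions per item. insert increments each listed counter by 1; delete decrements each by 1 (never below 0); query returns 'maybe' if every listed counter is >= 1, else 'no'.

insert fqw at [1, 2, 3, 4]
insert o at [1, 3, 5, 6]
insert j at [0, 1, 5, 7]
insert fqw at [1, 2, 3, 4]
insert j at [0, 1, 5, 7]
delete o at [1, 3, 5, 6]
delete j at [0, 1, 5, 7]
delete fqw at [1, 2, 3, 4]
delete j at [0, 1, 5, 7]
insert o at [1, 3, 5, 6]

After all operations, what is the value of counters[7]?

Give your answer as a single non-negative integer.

Step 1: insert fqw at [1, 2, 3, 4] -> counters=[0,1,1,1,1,0,0,0,0]
Step 2: insert o at [1, 3, 5, 6] -> counters=[0,2,1,2,1,1,1,0,0]
Step 3: insert j at [0, 1, 5, 7] -> counters=[1,3,1,2,1,2,1,1,0]
Step 4: insert fqw at [1, 2, 3, 4] -> counters=[1,4,2,3,2,2,1,1,0]
Step 5: insert j at [0, 1, 5, 7] -> counters=[2,5,2,3,2,3,1,2,0]
Step 6: delete o at [1, 3, 5, 6] -> counters=[2,4,2,2,2,2,0,2,0]
Step 7: delete j at [0, 1, 5, 7] -> counters=[1,3,2,2,2,1,0,1,0]
Step 8: delete fqw at [1, 2, 3, 4] -> counters=[1,2,1,1,1,1,0,1,0]
Step 9: delete j at [0, 1, 5, 7] -> counters=[0,1,1,1,1,0,0,0,0]
Step 10: insert o at [1, 3, 5, 6] -> counters=[0,2,1,2,1,1,1,0,0]
Final counters=[0,2,1,2,1,1,1,0,0] -> counters[7]=0

Answer: 0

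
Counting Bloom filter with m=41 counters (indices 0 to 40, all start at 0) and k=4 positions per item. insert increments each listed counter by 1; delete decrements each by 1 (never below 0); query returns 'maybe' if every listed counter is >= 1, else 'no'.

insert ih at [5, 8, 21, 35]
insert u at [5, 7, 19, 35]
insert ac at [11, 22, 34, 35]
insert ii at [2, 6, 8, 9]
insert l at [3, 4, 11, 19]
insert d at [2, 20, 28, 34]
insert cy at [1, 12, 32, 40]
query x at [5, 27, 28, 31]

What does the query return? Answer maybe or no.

Step 1: insert ih at [5, 8, 21, 35] -> counters=[0,0,0,0,0,1,0,0,1,0,0,0,0,0,0,0,0,0,0,0,0,1,0,0,0,0,0,0,0,0,0,0,0,0,0,1,0,0,0,0,0]
Step 2: insert u at [5, 7, 19, 35] -> counters=[0,0,0,0,0,2,0,1,1,0,0,0,0,0,0,0,0,0,0,1,0,1,0,0,0,0,0,0,0,0,0,0,0,0,0,2,0,0,0,0,0]
Step 3: insert ac at [11, 22, 34, 35] -> counters=[0,0,0,0,0,2,0,1,1,0,0,1,0,0,0,0,0,0,0,1,0,1,1,0,0,0,0,0,0,0,0,0,0,0,1,3,0,0,0,0,0]
Step 4: insert ii at [2, 6, 8, 9] -> counters=[0,0,1,0,0,2,1,1,2,1,0,1,0,0,0,0,0,0,0,1,0,1,1,0,0,0,0,0,0,0,0,0,0,0,1,3,0,0,0,0,0]
Step 5: insert l at [3, 4, 11, 19] -> counters=[0,0,1,1,1,2,1,1,2,1,0,2,0,0,0,0,0,0,0,2,0,1,1,0,0,0,0,0,0,0,0,0,0,0,1,3,0,0,0,0,0]
Step 6: insert d at [2, 20, 28, 34] -> counters=[0,0,2,1,1,2,1,1,2,1,0,2,0,0,0,0,0,0,0,2,1,1,1,0,0,0,0,0,1,0,0,0,0,0,2,3,0,0,0,0,0]
Step 7: insert cy at [1, 12, 32, 40] -> counters=[0,1,2,1,1,2,1,1,2,1,0,2,1,0,0,0,0,0,0,2,1,1,1,0,0,0,0,0,1,0,0,0,1,0,2,3,0,0,0,0,1]
Query x: check counters[5]=2 counters[27]=0 counters[28]=1 counters[31]=0 -> no

Answer: no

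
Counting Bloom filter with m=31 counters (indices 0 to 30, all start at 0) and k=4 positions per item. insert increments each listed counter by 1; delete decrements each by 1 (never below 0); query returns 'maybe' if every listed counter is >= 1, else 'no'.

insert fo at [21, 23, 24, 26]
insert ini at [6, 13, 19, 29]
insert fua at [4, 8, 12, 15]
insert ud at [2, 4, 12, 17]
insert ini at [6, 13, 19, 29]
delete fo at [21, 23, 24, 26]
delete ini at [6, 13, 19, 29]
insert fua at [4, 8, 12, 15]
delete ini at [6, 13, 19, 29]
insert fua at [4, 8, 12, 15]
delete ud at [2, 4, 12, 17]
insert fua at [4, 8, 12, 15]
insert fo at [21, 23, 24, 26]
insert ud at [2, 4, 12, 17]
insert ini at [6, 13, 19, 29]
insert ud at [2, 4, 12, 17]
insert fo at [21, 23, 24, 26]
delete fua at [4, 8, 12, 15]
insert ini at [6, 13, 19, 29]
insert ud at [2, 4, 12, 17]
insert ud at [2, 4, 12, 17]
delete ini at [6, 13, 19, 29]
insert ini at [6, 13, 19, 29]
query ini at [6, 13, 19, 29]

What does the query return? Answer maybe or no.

Step 1: insert fo at [21, 23, 24, 26] -> counters=[0,0,0,0,0,0,0,0,0,0,0,0,0,0,0,0,0,0,0,0,0,1,0,1,1,0,1,0,0,0,0]
Step 2: insert ini at [6, 13, 19, 29] -> counters=[0,0,0,0,0,0,1,0,0,0,0,0,0,1,0,0,0,0,0,1,0,1,0,1,1,0,1,0,0,1,0]
Step 3: insert fua at [4, 8, 12, 15] -> counters=[0,0,0,0,1,0,1,0,1,0,0,0,1,1,0,1,0,0,0,1,0,1,0,1,1,0,1,0,0,1,0]
Step 4: insert ud at [2, 4, 12, 17] -> counters=[0,0,1,0,2,0,1,0,1,0,0,0,2,1,0,1,0,1,0,1,0,1,0,1,1,0,1,0,0,1,0]
Step 5: insert ini at [6, 13, 19, 29] -> counters=[0,0,1,0,2,0,2,0,1,0,0,0,2,2,0,1,0,1,0,2,0,1,0,1,1,0,1,0,0,2,0]
Step 6: delete fo at [21, 23, 24, 26] -> counters=[0,0,1,0,2,0,2,0,1,0,0,0,2,2,0,1,0,1,0,2,0,0,0,0,0,0,0,0,0,2,0]
Step 7: delete ini at [6, 13, 19, 29] -> counters=[0,0,1,0,2,0,1,0,1,0,0,0,2,1,0,1,0,1,0,1,0,0,0,0,0,0,0,0,0,1,0]
Step 8: insert fua at [4, 8, 12, 15] -> counters=[0,0,1,0,3,0,1,0,2,0,0,0,3,1,0,2,0,1,0,1,0,0,0,0,0,0,0,0,0,1,0]
Step 9: delete ini at [6, 13, 19, 29] -> counters=[0,0,1,0,3,0,0,0,2,0,0,0,3,0,0,2,0,1,0,0,0,0,0,0,0,0,0,0,0,0,0]
Step 10: insert fua at [4, 8, 12, 15] -> counters=[0,0,1,0,4,0,0,0,3,0,0,0,4,0,0,3,0,1,0,0,0,0,0,0,0,0,0,0,0,0,0]
Step 11: delete ud at [2, 4, 12, 17] -> counters=[0,0,0,0,3,0,0,0,3,0,0,0,3,0,0,3,0,0,0,0,0,0,0,0,0,0,0,0,0,0,0]
Step 12: insert fua at [4, 8, 12, 15] -> counters=[0,0,0,0,4,0,0,0,4,0,0,0,4,0,0,4,0,0,0,0,0,0,0,0,0,0,0,0,0,0,0]
Step 13: insert fo at [21, 23, 24, 26] -> counters=[0,0,0,0,4,0,0,0,4,0,0,0,4,0,0,4,0,0,0,0,0,1,0,1,1,0,1,0,0,0,0]
Step 14: insert ud at [2, 4, 12, 17] -> counters=[0,0,1,0,5,0,0,0,4,0,0,0,5,0,0,4,0,1,0,0,0,1,0,1,1,0,1,0,0,0,0]
Step 15: insert ini at [6, 13, 19, 29] -> counters=[0,0,1,0,5,0,1,0,4,0,0,0,5,1,0,4,0,1,0,1,0,1,0,1,1,0,1,0,0,1,0]
Step 16: insert ud at [2, 4, 12, 17] -> counters=[0,0,2,0,6,0,1,0,4,0,0,0,6,1,0,4,0,2,0,1,0,1,0,1,1,0,1,0,0,1,0]
Step 17: insert fo at [21, 23, 24, 26] -> counters=[0,0,2,0,6,0,1,0,4,0,0,0,6,1,0,4,0,2,0,1,0,2,0,2,2,0,2,0,0,1,0]
Step 18: delete fua at [4, 8, 12, 15] -> counters=[0,0,2,0,5,0,1,0,3,0,0,0,5,1,0,3,0,2,0,1,0,2,0,2,2,0,2,0,0,1,0]
Step 19: insert ini at [6, 13, 19, 29] -> counters=[0,0,2,0,5,0,2,0,3,0,0,0,5,2,0,3,0,2,0,2,0,2,0,2,2,0,2,0,0,2,0]
Step 20: insert ud at [2, 4, 12, 17] -> counters=[0,0,3,0,6,0,2,0,3,0,0,0,6,2,0,3,0,3,0,2,0,2,0,2,2,0,2,0,0,2,0]
Step 21: insert ud at [2, 4, 12, 17] -> counters=[0,0,4,0,7,0,2,0,3,0,0,0,7,2,0,3,0,4,0,2,0,2,0,2,2,0,2,0,0,2,0]
Step 22: delete ini at [6, 13, 19, 29] -> counters=[0,0,4,0,7,0,1,0,3,0,0,0,7,1,0,3,0,4,0,1,0,2,0,2,2,0,2,0,0,1,0]
Step 23: insert ini at [6, 13, 19, 29] -> counters=[0,0,4,0,7,0,2,0,3,0,0,0,7,2,0,3,0,4,0,2,0,2,0,2,2,0,2,0,0,2,0]
Query ini: check counters[6]=2 counters[13]=2 counters[19]=2 counters[29]=2 -> maybe

Answer: maybe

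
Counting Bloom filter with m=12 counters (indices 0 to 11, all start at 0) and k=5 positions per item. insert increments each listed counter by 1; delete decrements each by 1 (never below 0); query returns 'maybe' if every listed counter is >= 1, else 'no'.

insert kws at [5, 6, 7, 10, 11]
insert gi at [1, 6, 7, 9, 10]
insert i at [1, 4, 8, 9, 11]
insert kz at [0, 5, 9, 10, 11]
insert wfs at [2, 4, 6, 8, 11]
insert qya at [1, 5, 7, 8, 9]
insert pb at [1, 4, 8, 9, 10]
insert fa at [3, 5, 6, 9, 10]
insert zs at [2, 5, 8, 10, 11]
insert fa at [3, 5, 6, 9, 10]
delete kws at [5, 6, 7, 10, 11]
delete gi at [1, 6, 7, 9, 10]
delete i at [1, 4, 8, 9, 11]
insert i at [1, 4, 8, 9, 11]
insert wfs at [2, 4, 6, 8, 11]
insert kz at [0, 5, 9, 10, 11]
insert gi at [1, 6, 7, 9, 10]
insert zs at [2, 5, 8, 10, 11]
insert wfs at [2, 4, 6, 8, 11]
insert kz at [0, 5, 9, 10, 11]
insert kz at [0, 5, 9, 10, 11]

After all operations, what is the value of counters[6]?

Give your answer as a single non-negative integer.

Answer: 6

Derivation:
Step 1: insert kws at [5, 6, 7, 10, 11] -> counters=[0,0,0,0,0,1,1,1,0,0,1,1]
Step 2: insert gi at [1, 6, 7, 9, 10] -> counters=[0,1,0,0,0,1,2,2,0,1,2,1]
Step 3: insert i at [1, 4, 8, 9, 11] -> counters=[0,2,0,0,1,1,2,2,1,2,2,2]
Step 4: insert kz at [0, 5, 9, 10, 11] -> counters=[1,2,0,0,1,2,2,2,1,3,3,3]
Step 5: insert wfs at [2, 4, 6, 8, 11] -> counters=[1,2,1,0,2,2,3,2,2,3,3,4]
Step 6: insert qya at [1, 5, 7, 8, 9] -> counters=[1,3,1,0,2,3,3,3,3,4,3,4]
Step 7: insert pb at [1, 4, 8, 9, 10] -> counters=[1,4,1,0,3,3,3,3,4,5,4,4]
Step 8: insert fa at [3, 5, 6, 9, 10] -> counters=[1,4,1,1,3,4,4,3,4,6,5,4]
Step 9: insert zs at [2, 5, 8, 10, 11] -> counters=[1,4,2,1,3,5,4,3,5,6,6,5]
Step 10: insert fa at [3, 5, 6, 9, 10] -> counters=[1,4,2,2,3,6,5,3,5,7,7,5]
Step 11: delete kws at [5, 6, 7, 10, 11] -> counters=[1,4,2,2,3,5,4,2,5,7,6,4]
Step 12: delete gi at [1, 6, 7, 9, 10] -> counters=[1,3,2,2,3,5,3,1,5,6,5,4]
Step 13: delete i at [1, 4, 8, 9, 11] -> counters=[1,2,2,2,2,5,3,1,4,5,5,3]
Step 14: insert i at [1, 4, 8, 9, 11] -> counters=[1,3,2,2,3,5,3,1,5,6,5,4]
Step 15: insert wfs at [2, 4, 6, 8, 11] -> counters=[1,3,3,2,4,5,4,1,6,6,5,5]
Step 16: insert kz at [0, 5, 9, 10, 11] -> counters=[2,3,3,2,4,6,4,1,6,7,6,6]
Step 17: insert gi at [1, 6, 7, 9, 10] -> counters=[2,4,3,2,4,6,5,2,6,8,7,6]
Step 18: insert zs at [2, 5, 8, 10, 11] -> counters=[2,4,4,2,4,7,5,2,7,8,8,7]
Step 19: insert wfs at [2, 4, 6, 8, 11] -> counters=[2,4,5,2,5,7,6,2,8,8,8,8]
Step 20: insert kz at [0, 5, 9, 10, 11] -> counters=[3,4,5,2,5,8,6,2,8,9,9,9]
Step 21: insert kz at [0, 5, 9, 10, 11] -> counters=[4,4,5,2,5,9,6,2,8,10,10,10]
Final counters=[4,4,5,2,5,9,6,2,8,10,10,10] -> counters[6]=6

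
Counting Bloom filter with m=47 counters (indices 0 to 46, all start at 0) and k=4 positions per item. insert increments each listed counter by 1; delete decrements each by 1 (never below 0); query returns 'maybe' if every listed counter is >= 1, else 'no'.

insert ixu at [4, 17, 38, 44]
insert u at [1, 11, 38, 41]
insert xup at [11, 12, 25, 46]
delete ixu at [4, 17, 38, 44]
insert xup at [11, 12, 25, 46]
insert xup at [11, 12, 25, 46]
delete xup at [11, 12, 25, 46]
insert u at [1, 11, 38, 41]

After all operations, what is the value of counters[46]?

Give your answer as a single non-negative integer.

Step 1: insert ixu at [4, 17, 38, 44] -> counters=[0,0,0,0,1,0,0,0,0,0,0,0,0,0,0,0,0,1,0,0,0,0,0,0,0,0,0,0,0,0,0,0,0,0,0,0,0,0,1,0,0,0,0,0,1,0,0]
Step 2: insert u at [1, 11, 38, 41] -> counters=[0,1,0,0,1,0,0,0,0,0,0,1,0,0,0,0,0,1,0,0,0,0,0,0,0,0,0,0,0,0,0,0,0,0,0,0,0,0,2,0,0,1,0,0,1,0,0]
Step 3: insert xup at [11, 12, 25, 46] -> counters=[0,1,0,0,1,0,0,0,0,0,0,2,1,0,0,0,0,1,0,0,0,0,0,0,0,1,0,0,0,0,0,0,0,0,0,0,0,0,2,0,0,1,0,0,1,0,1]
Step 4: delete ixu at [4, 17, 38, 44] -> counters=[0,1,0,0,0,0,0,0,0,0,0,2,1,0,0,0,0,0,0,0,0,0,0,0,0,1,0,0,0,0,0,0,0,0,0,0,0,0,1,0,0,1,0,0,0,0,1]
Step 5: insert xup at [11, 12, 25, 46] -> counters=[0,1,0,0,0,0,0,0,0,0,0,3,2,0,0,0,0,0,0,0,0,0,0,0,0,2,0,0,0,0,0,0,0,0,0,0,0,0,1,0,0,1,0,0,0,0,2]
Step 6: insert xup at [11, 12, 25, 46] -> counters=[0,1,0,0,0,0,0,0,0,0,0,4,3,0,0,0,0,0,0,0,0,0,0,0,0,3,0,0,0,0,0,0,0,0,0,0,0,0,1,0,0,1,0,0,0,0,3]
Step 7: delete xup at [11, 12, 25, 46] -> counters=[0,1,0,0,0,0,0,0,0,0,0,3,2,0,0,0,0,0,0,0,0,0,0,0,0,2,0,0,0,0,0,0,0,0,0,0,0,0,1,0,0,1,0,0,0,0,2]
Step 8: insert u at [1, 11, 38, 41] -> counters=[0,2,0,0,0,0,0,0,0,0,0,4,2,0,0,0,0,0,0,0,0,0,0,0,0,2,0,0,0,0,0,0,0,0,0,0,0,0,2,0,0,2,0,0,0,0,2]
Final counters=[0,2,0,0,0,0,0,0,0,0,0,4,2,0,0,0,0,0,0,0,0,0,0,0,0,2,0,0,0,0,0,0,0,0,0,0,0,0,2,0,0,2,0,0,0,0,2] -> counters[46]=2

Answer: 2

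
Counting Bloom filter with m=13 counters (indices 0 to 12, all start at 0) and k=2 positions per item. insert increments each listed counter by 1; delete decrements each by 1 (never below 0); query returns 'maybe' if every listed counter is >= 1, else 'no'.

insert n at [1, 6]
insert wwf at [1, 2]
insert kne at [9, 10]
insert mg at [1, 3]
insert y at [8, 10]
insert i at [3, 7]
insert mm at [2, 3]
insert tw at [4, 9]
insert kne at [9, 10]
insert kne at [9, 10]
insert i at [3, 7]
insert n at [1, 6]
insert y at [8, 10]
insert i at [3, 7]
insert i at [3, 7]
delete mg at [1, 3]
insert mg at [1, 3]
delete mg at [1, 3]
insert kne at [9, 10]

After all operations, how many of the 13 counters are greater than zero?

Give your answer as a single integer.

Answer: 9

Derivation:
Step 1: insert n at [1, 6] -> counters=[0,1,0,0,0,0,1,0,0,0,0,0,0]
Step 2: insert wwf at [1, 2] -> counters=[0,2,1,0,0,0,1,0,0,0,0,0,0]
Step 3: insert kne at [9, 10] -> counters=[0,2,1,0,0,0,1,0,0,1,1,0,0]
Step 4: insert mg at [1, 3] -> counters=[0,3,1,1,0,0,1,0,0,1,1,0,0]
Step 5: insert y at [8, 10] -> counters=[0,3,1,1,0,0,1,0,1,1,2,0,0]
Step 6: insert i at [3, 7] -> counters=[0,3,1,2,0,0,1,1,1,1,2,0,0]
Step 7: insert mm at [2, 3] -> counters=[0,3,2,3,0,0,1,1,1,1,2,0,0]
Step 8: insert tw at [4, 9] -> counters=[0,3,2,3,1,0,1,1,1,2,2,0,0]
Step 9: insert kne at [9, 10] -> counters=[0,3,2,3,1,0,1,1,1,3,3,0,0]
Step 10: insert kne at [9, 10] -> counters=[0,3,2,3,1,0,1,1,1,4,4,0,0]
Step 11: insert i at [3, 7] -> counters=[0,3,2,4,1,0,1,2,1,4,4,0,0]
Step 12: insert n at [1, 6] -> counters=[0,4,2,4,1,0,2,2,1,4,4,0,0]
Step 13: insert y at [8, 10] -> counters=[0,4,2,4,1,0,2,2,2,4,5,0,0]
Step 14: insert i at [3, 7] -> counters=[0,4,2,5,1,0,2,3,2,4,5,0,0]
Step 15: insert i at [3, 7] -> counters=[0,4,2,6,1,0,2,4,2,4,5,0,0]
Step 16: delete mg at [1, 3] -> counters=[0,3,2,5,1,0,2,4,2,4,5,0,0]
Step 17: insert mg at [1, 3] -> counters=[0,4,2,6,1,0,2,4,2,4,5,0,0]
Step 18: delete mg at [1, 3] -> counters=[0,3,2,5,1,0,2,4,2,4,5,0,0]
Step 19: insert kne at [9, 10] -> counters=[0,3,2,5,1,0,2,4,2,5,6,0,0]
Final counters=[0,3,2,5,1,0,2,4,2,5,6,0,0] -> 9 nonzero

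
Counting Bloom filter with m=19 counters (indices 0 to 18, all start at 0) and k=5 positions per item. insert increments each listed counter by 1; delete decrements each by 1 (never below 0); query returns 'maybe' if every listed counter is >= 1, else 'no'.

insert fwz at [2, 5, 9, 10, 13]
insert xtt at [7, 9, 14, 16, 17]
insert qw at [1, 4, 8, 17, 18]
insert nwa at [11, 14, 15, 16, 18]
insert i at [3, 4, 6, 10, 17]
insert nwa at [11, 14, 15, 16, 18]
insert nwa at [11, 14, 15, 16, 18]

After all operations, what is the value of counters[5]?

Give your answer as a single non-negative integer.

Answer: 1

Derivation:
Step 1: insert fwz at [2, 5, 9, 10, 13] -> counters=[0,0,1,0,0,1,0,0,0,1,1,0,0,1,0,0,0,0,0]
Step 2: insert xtt at [7, 9, 14, 16, 17] -> counters=[0,0,1,0,0,1,0,1,0,2,1,0,0,1,1,0,1,1,0]
Step 3: insert qw at [1, 4, 8, 17, 18] -> counters=[0,1,1,0,1,1,0,1,1,2,1,0,0,1,1,0,1,2,1]
Step 4: insert nwa at [11, 14, 15, 16, 18] -> counters=[0,1,1,0,1,1,0,1,1,2,1,1,0,1,2,1,2,2,2]
Step 5: insert i at [3, 4, 6, 10, 17] -> counters=[0,1,1,1,2,1,1,1,1,2,2,1,0,1,2,1,2,3,2]
Step 6: insert nwa at [11, 14, 15, 16, 18] -> counters=[0,1,1,1,2,1,1,1,1,2,2,2,0,1,3,2,3,3,3]
Step 7: insert nwa at [11, 14, 15, 16, 18] -> counters=[0,1,1,1,2,1,1,1,1,2,2,3,0,1,4,3,4,3,4]
Final counters=[0,1,1,1,2,1,1,1,1,2,2,3,0,1,4,3,4,3,4] -> counters[5]=1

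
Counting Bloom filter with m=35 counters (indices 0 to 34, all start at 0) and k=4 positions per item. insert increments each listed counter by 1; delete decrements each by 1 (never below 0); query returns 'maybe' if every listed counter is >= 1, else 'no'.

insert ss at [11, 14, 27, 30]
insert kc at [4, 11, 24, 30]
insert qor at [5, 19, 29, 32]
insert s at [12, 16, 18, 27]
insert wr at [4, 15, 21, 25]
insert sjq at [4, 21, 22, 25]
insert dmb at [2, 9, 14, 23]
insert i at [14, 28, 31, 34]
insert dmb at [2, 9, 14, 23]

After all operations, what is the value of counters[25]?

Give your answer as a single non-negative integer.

Answer: 2

Derivation:
Step 1: insert ss at [11, 14, 27, 30] -> counters=[0,0,0,0,0,0,0,0,0,0,0,1,0,0,1,0,0,0,0,0,0,0,0,0,0,0,0,1,0,0,1,0,0,0,0]
Step 2: insert kc at [4, 11, 24, 30] -> counters=[0,0,0,0,1,0,0,0,0,0,0,2,0,0,1,0,0,0,0,0,0,0,0,0,1,0,0,1,0,0,2,0,0,0,0]
Step 3: insert qor at [5, 19, 29, 32] -> counters=[0,0,0,0,1,1,0,0,0,0,0,2,0,0,1,0,0,0,0,1,0,0,0,0,1,0,0,1,0,1,2,0,1,0,0]
Step 4: insert s at [12, 16, 18, 27] -> counters=[0,0,0,0,1,1,0,0,0,0,0,2,1,0,1,0,1,0,1,1,0,0,0,0,1,0,0,2,0,1,2,0,1,0,0]
Step 5: insert wr at [4, 15, 21, 25] -> counters=[0,0,0,0,2,1,0,0,0,0,0,2,1,0,1,1,1,0,1,1,0,1,0,0,1,1,0,2,0,1,2,0,1,0,0]
Step 6: insert sjq at [4, 21, 22, 25] -> counters=[0,0,0,0,3,1,0,0,0,0,0,2,1,0,1,1,1,0,1,1,0,2,1,0,1,2,0,2,0,1,2,0,1,0,0]
Step 7: insert dmb at [2, 9, 14, 23] -> counters=[0,0,1,0,3,1,0,0,0,1,0,2,1,0,2,1,1,0,1,1,0,2,1,1,1,2,0,2,0,1,2,0,1,0,0]
Step 8: insert i at [14, 28, 31, 34] -> counters=[0,0,1,0,3,1,0,0,0,1,0,2,1,0,3,1,1,0,1,1,0,2,1,1,1,2,0,2,1,1,2,1,1,0,1]
Step 9: insert dmb at [2, 9, 14, 23] -> counters=[0,0,2,0,3,1,0,0,0,2,0,2,1,0,4,1,1,0,1,1,0,2,1,2,1,2,0,2,1,1,2,1,1,0,1]
Final counters=[0,0,2,0,3,1,0,0,0,2,0,2,1,0,4,1,1,0,1,1,0,2,1,2,1,2,0,2,1,1,2,1,1,0,1] -> counters[25]=2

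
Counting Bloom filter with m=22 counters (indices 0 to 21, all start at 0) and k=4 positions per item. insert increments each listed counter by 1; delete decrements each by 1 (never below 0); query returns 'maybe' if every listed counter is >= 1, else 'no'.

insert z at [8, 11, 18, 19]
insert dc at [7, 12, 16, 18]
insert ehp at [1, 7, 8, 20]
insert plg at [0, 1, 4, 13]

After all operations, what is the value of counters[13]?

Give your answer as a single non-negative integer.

Answer: 1

Derivation:
Step 1: insert z at [8, 11, 18, 19] -> counters=[0,0,0,0,0,0,0,0,1,0,0,1,0,0,0,0,0,0,1,1,0,0]
Step 2: insert dc at [7, 12, 16, 18] -> counters=[0,0,0,0,0,0,0,1,1,0,0,1,1,0,0,0,1,0,2,1,0,0]
Step 3: insert ehp at [1, 7, 8, 20] -> counters=[0,1,0,0,0,0,0,2,2,0,0,1,1,0,0,0,1,0,2,1,1,0]
Step 4: insert plg at [0, 1, 4, 13] -> counters=[1,2,0,0,1,0,0,2,2,0,0,1,1,1,0,0,1,0,2,1,1,0]
Final counters=[1,2,0,0,1,0,0,2,2,0,0,1,1,1,0,0,1,0,2,1,1,0] -> counters[13]=1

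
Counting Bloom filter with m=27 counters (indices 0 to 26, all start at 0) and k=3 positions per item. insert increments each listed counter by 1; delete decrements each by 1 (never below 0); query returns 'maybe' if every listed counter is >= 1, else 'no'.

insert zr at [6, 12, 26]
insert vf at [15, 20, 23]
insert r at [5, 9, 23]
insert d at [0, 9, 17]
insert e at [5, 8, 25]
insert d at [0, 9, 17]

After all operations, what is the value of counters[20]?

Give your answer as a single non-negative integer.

Answer: 1

Derivation:
Step 1: insert zr at [6, 12, 26] -> counters=[0,0,0,0,0,0,1,0,0,0,0,0,1,0,0,0,0,0,0,0,0,0,0,0,0,0,1]
Step 2: insert vf at [15, 20, 23] -> counters=[0,0,0,0,0,0,1,0,0,0,0,0,1,0,0,1,0,0,0,0,1,0,0,1,0,0,1]
Step 3: insert r at [5, 9, 23] -> counters=[0,0,0,0,0,1,1,0,0,1,0,0,1,0,0,1,0,0,0,0,1,0,0,2,0,0,1]
Step 4: insert d at [0, 9, 17] -> counters=[1,0,0,0,0,1,1,0,0,2,0,0,1,0,0,1,0,1,0,0,1,0,0,2,0,0,1]
Step 5: insert e at [5, 8, 25] -> counters=[1,0,0,0,0,2,1,0,1,2,0,0,1,0,0,1,0,1,0,0,1,0,0,2,0,1,1]
Step 6: insert d at [0, 9, 17] -> counters=[2,0,0,0,0,2,1,0,1,3,0,0,1,0,0,1,0,2,0,0,1,0,0,2,0,1,1]
Final counters=[2,0,0,0,0,2,1,0,1,3,0,0,1,0,0,1,0,2,0,0,1,0,0,2,0,1,1] -> counters[20]=1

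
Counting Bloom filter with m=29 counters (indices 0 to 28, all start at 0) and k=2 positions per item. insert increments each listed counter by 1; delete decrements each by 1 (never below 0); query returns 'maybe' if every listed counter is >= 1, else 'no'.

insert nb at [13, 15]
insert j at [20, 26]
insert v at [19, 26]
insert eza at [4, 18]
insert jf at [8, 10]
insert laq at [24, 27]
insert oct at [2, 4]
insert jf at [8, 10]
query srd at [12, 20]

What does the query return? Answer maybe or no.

Step 1: insert nb at [13, 15] -> counters=[0,0,0,0,0,0,0,0,0,0,0,0,0,1,0,1,0,0,0,0,0,0,0,0,0,0,0,0,0]
Step 2: insert j at [20, 26] -> counters=[0,0,0,0,0,0,0,0,0,0,0,0,0,1,0,1,0,0,0,0,1,0,0,0,0,0,1,0,0]
Step 3: insert v at [19, 26] -> counters=[0,0,0,0,0,0,0,0,0,0,0,0,0,1,0,1,0,0,0,1,1,0,0,0,0,0,2,0,0]
Step 4: insert eza at [4, 18] -> counters=[0,0,0,0,1,0,0,0,0,0,0,0,0,1,0,1,0,0,1,1,1,0,0,0,0,0,2,0,0]
Step 5: insert jf at [8, 10] -> counters=[0,0,0,0,1,0,0,0,1,0,1,0,0,1,0,1,0,0,1,1,1,0,0,0,0,0,2,0,0]
Step 6: insert laq at [24, 27] -> counters=[0,0,0,0,1,0,0,0,1,0,1,0,0,1,0,1,0,0,1,1,1,0,0,0,1,0,2,1,0]
Step 7: insert oct at [2, 4] -> counters=[0,0,1,0,2,0,0,0,1,0,1,0,0,1,0,1,0,0,1,1,1,0,0,0,1,0,2,1,0]
Step 8: insert jf at [8, 10] -> counters=[0,0,1,0,2,0,0,0,2,0,2,0,0,1,0,1,0,0,1,1,1,0,0,0,1,0,2,1,0]
Query srd: check counters[12]=0 counters[20]=1 -> no

Answer: no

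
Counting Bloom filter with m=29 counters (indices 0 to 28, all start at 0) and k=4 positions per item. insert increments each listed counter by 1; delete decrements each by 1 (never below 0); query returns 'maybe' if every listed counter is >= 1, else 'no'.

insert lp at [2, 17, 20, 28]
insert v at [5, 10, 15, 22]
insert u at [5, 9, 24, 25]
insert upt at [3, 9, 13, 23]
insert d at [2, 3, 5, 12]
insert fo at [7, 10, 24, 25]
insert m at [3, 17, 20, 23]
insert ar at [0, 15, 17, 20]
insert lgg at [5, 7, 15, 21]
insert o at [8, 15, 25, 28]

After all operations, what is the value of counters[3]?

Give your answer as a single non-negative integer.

Answer: 3

Derivation:
Step 1: insert lp at [2, 17, 20, 28] -> counters=[0,0,1,0,0,0,0,0,0,0,0,0,0,0,0,0,0,1,0,0,1,0,0,0,0,0,0,0,1]
Step 2: insert v at [5, 10, 15, 22] -> counters=[0,0,1,0,0,1,0,0,0,0,1,0,0,0,0,1,0,1,0,0,1,0,1,0,0,0,0,0,1]
Step 3: insert u at [5, 9, 24, 25] -> counters=[0,0,1,0,0,2,0,0,0,1,1,0,0,0,0,1,0,1,0,0,1,0,1,0,1,1,0,0,1]
Step 4: insert upt at [3, 9, 13, 23] -> counters=[0,0,1,1,0,2,0,0,0,2,1,0,0,1,0,1,0,1,0,0,1,0,1,1,1,1,0,0,1]
Step 5: insert d at [2, 3, 5, 12] -> counters=[0,0,2,2,0,3,0,0,0,2,1,0,1,1,0,1,0,1,0,0,1,0,1,1,1,1,0,0,1]
Step 6: insert fo at [7, 10, 24, 25] -> counters=[0,0,2,2,0,3,0,1,0,2,2,0,1,1,0,1,0,1,0,0,1,0,1,1,2,2,0,0,1]
Step 7: insert m at [3, 17, 20, 23] -> counters=[0,0,2,3,0,3,0,1,0,2,2,0,1,1,0,1,0,2,0,0,2,0,1,2,2,2,0,0,1]
Step 8: insert ar at [0, 15, 17, 20] -> counters=[1,0,2,3,0,3,0,1,0,2,2,0,1,1,0,2,0,3,0,0,3,0,1,2,2,2,0,0,1]
Step 9: insert lgg at [5, 7, 15, 21] -> counters=[1,0,2,3,0,4,0,2,0,2,2,0,1,1,0,3,0,3,0,0,3,1,1,2,2,2,0,0,1]
Step 10: insert o at [8, 15, 25, 28] -> counters=[1,0,2,3,0,4,0,2,1,2,2,0,1,1,0,4,0,3,0,0,3,1,1,2,2,3,0,0,2]
Final counters=[1,0,2,3,0,4,0,2,1,2,2,0,1,1,0,4,0,3,0,0,3,1,1,2,2,3,0,0,2] -> counters[3]=3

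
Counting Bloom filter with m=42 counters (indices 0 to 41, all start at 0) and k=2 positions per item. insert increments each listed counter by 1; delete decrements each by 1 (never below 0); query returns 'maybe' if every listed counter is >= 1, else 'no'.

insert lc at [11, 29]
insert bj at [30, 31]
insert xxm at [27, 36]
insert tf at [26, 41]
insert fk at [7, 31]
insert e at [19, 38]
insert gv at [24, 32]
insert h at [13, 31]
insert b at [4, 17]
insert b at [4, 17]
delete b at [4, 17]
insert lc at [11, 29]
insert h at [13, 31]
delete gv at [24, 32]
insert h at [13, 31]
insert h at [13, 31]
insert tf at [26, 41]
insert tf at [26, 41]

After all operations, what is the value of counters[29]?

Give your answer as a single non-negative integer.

Step 1: insert lc at [11, 29] -> counters=[0,0,0,0,0,0,0,0,0,0,0,1,0,0,0,0,0,0,0,0,0,0,0,0,0,0,0,0,0,1,0,0,0,0,0,0,0,0,0,0,0,0]
Step 2: insert bj at [30, 31] -> counters=[0,0,0,0,0,0,0,0,0,0,0,1,0,0,0,0,0,0,0,0,0,0,0,0,0,0,0,0,0,1,1,1,0,0,0,0,0,0,0,0,0,0]
Step 3: insert xxm at [27, 36] -> counters=[0,0,0,0,0,0,0,0,0,0,0,1,0,0,0,0,0,0,0,0,0,0,0,0,0,0,0,1,0,1,1,1,0,0,0,0,1,0,0,0,0,0]
Step 4: insert tf at [26, 41] -> counters=[0,0,0,0,0,0,0,0,0,0,0,1,0,0,0,0,0,0,0,0,0,0,0,0,0,0,1,1,0,1,1,1,0,0,0,0,1,0,0,0,0,1]
Step 5: insert fk at [7, 31] -> counters=[0,0,0,0,0,0,0,1,0,0,0,1,0,0,0,0,0,0,0,0,0,0,0,0,0,0,1,1,0,1,1,2,0,0,0,0,1,0,0,0,0,1]
Step 6: insert e at [19, 38] -> counters=[0,0,0,0,0,0,0,1,0,0,0,1,0,0,0,0,0,0,0,1,0,0,0,0,0,0,1,1,0,1,1,2,0,0,0,0,1,0,1,0,0,1]
Step 7: insert gv at [24, 32] -> counters=[0,0,0,0,0,0,0,1,0,0,0,1,0,0,0,0,0,0,0,1,0,0,0,0,1,0,1,1,0,1,1,2,1,0,0,0,1,0,1,0,0,1]
Step 8: insert h at [13, 31] -> counters=[0,0,0,0,0,0,0,1,0,0,0,1,0,1,0,0,0,0,0,1,0,0,0,0,1,0,1,1,0,1,1,3,1,0,0,0,1,0,1,0,0,1]
Step 9: insert b at [4, 17] -> counters=[0,0,0,0,1,0,0,1,0,0,0,1,0,1,0,0,0,1,0,1,0,0,0,0,1,0,1,1,0,1,1,3,1,0,0,0,1,0,1,0,0,1]
Step 10: insert b at [4, 17] -> counters=[0,0,0,0,2,0,0,1,0,0,0,1,0,1,0,0,0,2,0,1,0,0,0,0,1,0,1,1,0,1,1,3,1,0,0,0,1,0,1,0,0,1]
Step 11: delete b at [4, 17] -> counters=[0,0,0,0,1,0,0,1,0,0,0,1,0,1,0,0,0,1,0,1,0,0,0,0,1,0,1,1,0,1,1,3,1,0,0,0,1,0,1,0,0,1]
Step 12: insert lc at [11, 29] -> counters=[0,0,0,0,1,0,0,1,0,0,0,2,0,1,0,0,0,1,0,1,0,0,0,0,1,0,1,1,0,2,1,3,1,0,0,0,1,0,1,0,0,1]
Step 13: insert h at [13, 31] -> counters=[0,0,0,0,1,0,0,1,0,0,0,2,0,2,0,0,0,1,0,1,0,0,0,0,1,0,1,1,0,2,1,4,1,0,0,0,1,0,1,0,0,1]
Step 14: delete gv at [24, 32] -> counters=[0,0,0,0,1,0,0,1,0,0,0,2,0,2,0,0,0,1,0,1,0,0,0,0,0,0,1,1,0,2,1,4,0,0,0,0,1,0,1,0,0,1]
Step 15: insert h at [13, 31] -> counters=[0,0,0,0,1,0,0,1,0,0,0,2,0,3,0,0,0,1,0,1,0,0,0,0,0,0,1,1,0,2,1,5,0,0,0,0,1,0,1,0,0,1]
Step 16: insert h at [13, 31] -> counters=[0,0,0,0,1,0,0,1,0,0,0,2,0,4,0,0,0,1,0,1,0,0,0,0,0,0,1,1,0,2,1,6,0,0,0,0,1,0,1,0,0,1]
Step 17: insert tf at [26, 41] -> counters=[0,0,0,0,1,0,0,1,0,0,0,2,0,4,0,0,0,1,0,1,0,0,0,0,0,0,2,1,0,2,1,6,0,0,0,0,1,0,1,0,0,2]
Step 18: insert tf at [26, 41] -> counters=[0,0,0,0,1,0,0,1,0,0,0,2,0,4,0,0,0,1,0,1,0,0,0,0,0,0,3,1,0,2,1,6,0,0,0,0,1,0,1,0,0,3]
Final counters=[0,0,0,0,1,0,0,1,0,0,0,2,0,4,0,0,0,1,0,1,0,0,0,0,0,0,3,1,0,2,1,6,0,0,0,0,1,0,1,0,0,3] -> counters[29]=2

Answer: 2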